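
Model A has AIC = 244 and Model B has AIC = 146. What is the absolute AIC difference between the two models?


Absolute difference = |244 - 146| = 98.
The model with lower AIC (B) is preferred.

98


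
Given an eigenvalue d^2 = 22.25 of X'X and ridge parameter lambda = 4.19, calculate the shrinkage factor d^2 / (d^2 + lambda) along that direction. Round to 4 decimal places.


Compute the denominator: 22.25 + 4.19 = 26.4400.
Shrinkage factor = 22.25 / 26.4400 = 0.8415.

0.8415


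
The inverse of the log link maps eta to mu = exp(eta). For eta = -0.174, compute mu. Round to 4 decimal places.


mu = exp(eta) = exp(-0.174).
= 0.8403.

0.8403


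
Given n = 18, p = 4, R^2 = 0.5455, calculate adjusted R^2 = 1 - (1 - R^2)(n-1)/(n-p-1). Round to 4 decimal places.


Plug in: Adj R^2 = 1 - (1 - 0.5455) * 17/13.
= 1 - 0.4545 * 17/13
= 1 - 7.7265 / 13
= 1 - 0.5943 = 0.4057.

0.4057


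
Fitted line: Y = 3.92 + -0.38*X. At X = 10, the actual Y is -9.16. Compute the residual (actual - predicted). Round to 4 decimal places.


Predicted = 3.92 + -0.38 * 10 = 0.1200.
Residual = -9.16 - 0.1200 = -9.2800.

-9.2800


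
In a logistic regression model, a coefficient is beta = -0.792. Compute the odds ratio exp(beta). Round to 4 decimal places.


Odds ratio = exp(beta) = exp(-0.792).
= 0.4529.

0.4529


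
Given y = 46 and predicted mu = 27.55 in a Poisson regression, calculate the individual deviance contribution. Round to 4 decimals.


First: ln(46/27.55) = 0.512639.
Then: 46 * 0.512639 = 23.581394.
y - mu = 46 - 27.55 = 18.45.
D = 2(23.581394 - 18.45) = 10.262788, which rounds to 10.2628.

10.2628


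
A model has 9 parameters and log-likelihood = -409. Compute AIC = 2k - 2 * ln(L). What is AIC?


Compute:
2k = 2*9 = 18.
-2*loglik = -2*(-409) = 818.
AIC = 18 + 818 = 836.

836


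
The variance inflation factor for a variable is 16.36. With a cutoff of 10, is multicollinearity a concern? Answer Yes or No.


The threshold is 10.
VIF = 16.36 is >= 10.
Multicollinearity indication: Yes.

Yes


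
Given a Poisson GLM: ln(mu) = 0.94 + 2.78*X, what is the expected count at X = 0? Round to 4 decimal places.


Linear predictor: eta = 0.94 + (2.78)(0) = 0.9400.
Expected count: mu = exp(0.9400) = 2.5600.

2.5600


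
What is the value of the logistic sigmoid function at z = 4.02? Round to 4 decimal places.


First, exp(-4.0200) = 0.0180.
Then sigma(z) = 1/(1 + 0.0180) = 0.9824.

0.9824


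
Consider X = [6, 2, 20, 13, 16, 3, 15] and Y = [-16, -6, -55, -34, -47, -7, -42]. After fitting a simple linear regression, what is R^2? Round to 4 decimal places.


Fit the OLS line: b0 = 0.7166, b1 = -2.8269.
SSres = 12.8607.
SStot = 2373.7143.
R^2 = 1 - 12.8607/2373.7143 = 0.9946.

0.9946


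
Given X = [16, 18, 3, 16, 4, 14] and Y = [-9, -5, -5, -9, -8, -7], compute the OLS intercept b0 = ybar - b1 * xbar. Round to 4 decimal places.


The slope is b1 = -0.0653.
Sample means are xbar = 11.8333 and ybar = -7.1667.
Intercept: b0 = -7.1667 - (-0.0653)(11.8333) = -6.3935.

-6.3935


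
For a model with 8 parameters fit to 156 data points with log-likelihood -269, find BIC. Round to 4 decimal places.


Compute k*ln(n) = 8*ln(156) = 8*5.049856 = 40.398848.
Then -2*loglik = 538.
BIC = 40.398848 + 538 = 578.398848, which rounds to 578.3988.

578.3988


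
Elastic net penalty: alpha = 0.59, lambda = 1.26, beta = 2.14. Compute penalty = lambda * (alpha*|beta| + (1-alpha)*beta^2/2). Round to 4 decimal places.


L1 component = 0.59 * |2.14| = 1.2626.
L2 component = 0.41 * 2.14^2 / 2 = 0.9388.
Penalty = 1.26 * (1.2626 + 0.9388) = 1.26 * 2.2014 = 2.7738.

2.7738


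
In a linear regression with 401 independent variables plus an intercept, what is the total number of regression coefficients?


Total coefficients = number of predictors + 1 (for the intercept).
= 401 + 1 = 402.

402


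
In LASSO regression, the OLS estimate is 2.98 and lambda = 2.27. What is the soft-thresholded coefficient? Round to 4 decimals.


Absolute value: |2.98| = 2.98.
Compare to lambda = 2.27.
Since |beta| > lambda, coefficient = sign(beta)*(|beta| - lambda) = 0.7100.

0.7100


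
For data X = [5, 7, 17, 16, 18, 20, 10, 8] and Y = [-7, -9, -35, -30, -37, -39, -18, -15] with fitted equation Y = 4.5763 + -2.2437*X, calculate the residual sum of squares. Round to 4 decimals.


Compute predicted values, then residuals = yi - yhat_i.
Residuals: [-0.3578, 2.1296, -1.4334, 1.3229, -1.1897, 1.2977, -0.1393, -1.6267].
SSres = sum(residual^2) = 14.2329.

14.2329


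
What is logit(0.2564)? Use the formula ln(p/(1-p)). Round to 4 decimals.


1 - p = 0.7436.
p/(1-p) = 0.3448.
logit = ln(0.3448) = -1.0648.

-1.0648


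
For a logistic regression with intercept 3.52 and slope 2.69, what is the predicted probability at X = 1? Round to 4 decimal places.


z = 3.52 + 2.69 * 1 = 6.2100.
Sigmoid: P = 1 / (1 + exp(-6.2100)) = 0.9980.

0.9980


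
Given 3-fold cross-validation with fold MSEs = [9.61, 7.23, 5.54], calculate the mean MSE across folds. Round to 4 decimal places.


Total MSE across folds = 22.3800.
CV-MSE = 22.3800/3 = 7.4600.

7.4600


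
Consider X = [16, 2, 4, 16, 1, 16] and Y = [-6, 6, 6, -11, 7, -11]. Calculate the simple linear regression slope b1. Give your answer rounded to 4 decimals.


First compute the means: xbar = 9.1667, ybar = -1.5000.
Then S_xx = sum((xi - xbar)^2) = 284.8333.
S_xy = sum((xi - xbar)(yi - ybar)) = -322.5000.
b1 = S_xy / S_xx = -322.5000 / 284.8333 = -1.1322.

-1.1322


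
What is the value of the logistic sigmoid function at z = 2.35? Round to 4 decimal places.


First, exp(-2.3500) = 0.0954.
Then sigma(z) = 1/(1 + 0.0954) = 0.9129.

0.9129


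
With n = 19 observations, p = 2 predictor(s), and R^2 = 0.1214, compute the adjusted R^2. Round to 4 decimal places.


Using the formula:
(1 - 0.1214) = 0.8786.
Multiply by 18/16: 0.8786 * 18 = 15.8148, then 15.8148 / 16 = 0.9884.
Adj R^2 = 1 - 0.9884 = 0.0116.

0.0116


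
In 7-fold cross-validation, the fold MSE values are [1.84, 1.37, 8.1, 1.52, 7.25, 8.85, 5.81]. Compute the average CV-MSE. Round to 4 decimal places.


Total MSE across folds = 34.7400.
CV-MSE = 34.7400/7 = 4.9629.

4.9629


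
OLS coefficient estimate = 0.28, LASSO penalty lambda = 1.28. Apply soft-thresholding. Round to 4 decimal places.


|beta_OLS| = 0.28.
lambda = 1.28.
Since |beta| <= lambda, the coefficient is set to 0.
Result = 0.0000.

0.0000


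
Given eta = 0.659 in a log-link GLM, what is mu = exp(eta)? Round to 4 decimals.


mu = exp(eta) = exp(0.659).
= 1.9329.

1.9329


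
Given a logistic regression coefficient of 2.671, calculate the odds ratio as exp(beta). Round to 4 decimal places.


Odds ratio = exp(beta) = exp(2.671).
= 14.4544.

14.4544


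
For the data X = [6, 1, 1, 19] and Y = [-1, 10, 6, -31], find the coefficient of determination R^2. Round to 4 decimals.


The fitted line is Y = 10.6678 + -2.1730*X.
SSres = 10.5121, SStot = 1034.0000.
R^2 = 1 - SSres/SStot = 0.9898.

0.9898


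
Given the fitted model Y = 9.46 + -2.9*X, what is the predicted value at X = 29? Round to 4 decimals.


Predicted value:
Y = 9.46 + (-2.9)(29) = 9.46 + -84.1000 = -74.6400.

-74.6400


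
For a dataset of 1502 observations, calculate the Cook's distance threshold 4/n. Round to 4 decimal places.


Using the rule of thumb:
Threshold = 4 / 1502 = 0.0027.

0.0027


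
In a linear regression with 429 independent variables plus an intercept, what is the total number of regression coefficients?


Including the intercept, the model has 429 predictor coefficients + 1 intercept.
Total = 430.

430


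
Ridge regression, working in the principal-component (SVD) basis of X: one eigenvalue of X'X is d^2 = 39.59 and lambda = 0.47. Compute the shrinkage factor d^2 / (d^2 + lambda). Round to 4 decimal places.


Denominator = d^2 + lambda = 39.59 + 0.47 = 40.0600.
Shrinkage = 39.59 / 40.0600 = 0.9883.

0.9883


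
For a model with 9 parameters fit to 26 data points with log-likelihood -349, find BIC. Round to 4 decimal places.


Compute k*ln(n) = 9*ln(26) = 9*3.258097 = 29.322873.
Then -2*loglik = 698.
BIC = 29.322873 + 698 = 727.322873, which rounds to 727.3229.

727.3229


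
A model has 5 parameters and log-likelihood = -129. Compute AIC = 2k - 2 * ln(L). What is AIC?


Compute:
2k = 2*5 = 10.
-2*loglik = -2*(-129) = 258.
AIC = 10 + 258 = 268.

268


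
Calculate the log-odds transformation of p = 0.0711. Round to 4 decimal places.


The odds are p/(1-p) = 0.0711 / 0.9289 = 0.0765.
logit(p) = ln(0.0765) = -2.5699.

-2.5699


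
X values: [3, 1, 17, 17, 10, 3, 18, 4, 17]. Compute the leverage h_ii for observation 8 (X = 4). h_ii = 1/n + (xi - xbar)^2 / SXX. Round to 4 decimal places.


Compute xbar = 10.0000 with n = 9 observations.
SXX = 426.0000.
Leverage = 1/9 + (4 - 10.0000)^2/426.0000 = 0.1956.

0.1956


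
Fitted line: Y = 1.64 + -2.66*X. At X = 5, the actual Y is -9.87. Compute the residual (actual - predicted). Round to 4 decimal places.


Predicted = 1.64 + -2.66 * 5 = -11.6600.
Residual = -9.87 - -11.6600 = 1.7900.

1.7900


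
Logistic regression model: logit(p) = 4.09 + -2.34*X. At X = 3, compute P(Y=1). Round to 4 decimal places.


z = 4.09 + -2.34 * 3 = -2.9300.
Sigmoid: P = 1 / (1 + exp(2.9300)) = 0.0507.

0.0507


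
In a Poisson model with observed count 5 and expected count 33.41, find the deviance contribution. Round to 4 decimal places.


First: ln(5/33.41) = -1.899417.
Then: 5 * -1.899417 = -9.497085.
y - mu = 5 - 33.41 = -28.41.
D = 2(-9.497085 - -28.41) = 37.825830, which rounds to 37.8258.

37.8258


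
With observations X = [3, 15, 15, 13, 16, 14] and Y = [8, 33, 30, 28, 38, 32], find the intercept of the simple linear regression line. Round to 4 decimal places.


Compute b1 = 2.1165 from the OLS formula.
With xbar = 12.6667 and ybar = 28.1667, the intercept is:
b0 = 28.1667 - 2.1165 * 12.6667 = 1.3580.

1.3580


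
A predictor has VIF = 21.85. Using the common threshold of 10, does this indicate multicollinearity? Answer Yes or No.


Check: VIF = 21.85 vs threshold = 10.
Since 21.85 >= 10, the answer is Yes.

Yes


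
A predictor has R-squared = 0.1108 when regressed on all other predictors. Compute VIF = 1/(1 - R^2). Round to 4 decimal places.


VIF = 1 / (1 - 0.1108).
= 1 / 0.8892 = 1.1246.

1.1246


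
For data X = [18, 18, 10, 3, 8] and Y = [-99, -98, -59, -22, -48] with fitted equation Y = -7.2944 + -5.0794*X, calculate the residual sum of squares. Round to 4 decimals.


Predicted values from Y = -7.2944 + -5.0794*X.
Residuals: [-0.2764, 0.7236, -0.9116, 0.5326, -0.0704].
SSres = 1.7196.

1.7196


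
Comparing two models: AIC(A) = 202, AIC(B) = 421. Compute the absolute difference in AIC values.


|AIC_A - AIC_B| = |202 - 421| = 219.
Model A is preferred (lower AIC).

219


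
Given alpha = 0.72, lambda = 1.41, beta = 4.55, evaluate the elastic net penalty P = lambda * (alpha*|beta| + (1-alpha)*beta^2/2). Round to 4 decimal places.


alpha * |beta| = 0.72 * 4.55 = 3.2760.
(1-alpha) * beta^2/2 = 0.28 * 20.7025/2 = 2.8984.
Total = 1.41 * (3.2760 + 2.8984) = 8.7058.

8.7058


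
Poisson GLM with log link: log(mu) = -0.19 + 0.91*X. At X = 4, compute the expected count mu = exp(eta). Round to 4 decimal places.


Compute eta = -0.19 + 0.91 * 4 = 3.4500.
Apply inverse link: mu = e^3.4500 = 31.5004.

31.5004


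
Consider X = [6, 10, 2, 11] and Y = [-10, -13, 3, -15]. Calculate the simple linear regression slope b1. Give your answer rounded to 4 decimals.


First compute the means: xbar = 7.2500, ybar = -8.7500.
Then S_xx = sum((xi - xbar)^2) = 50.7500.
S_xy = sum((xi - xbar)(yi - ybar)) = -95.2500.
b1 = S_xy / S_xx = -95.2500 / 50.7500 = -1.8768.

-1.8768


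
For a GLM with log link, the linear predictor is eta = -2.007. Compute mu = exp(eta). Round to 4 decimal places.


The inverse log link gives:
mu = exp(-2.007) = 0.1344.

0.1344


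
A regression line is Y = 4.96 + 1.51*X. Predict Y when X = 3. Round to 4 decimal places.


Substitute X = 3 into the equation:
Y = 4.96 + 1.51 * 3 = 4.96 + 4.5300 = 9.4900.

9.4900


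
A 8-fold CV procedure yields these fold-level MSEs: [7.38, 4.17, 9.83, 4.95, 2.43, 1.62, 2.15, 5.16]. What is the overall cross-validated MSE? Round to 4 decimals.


Total MSE across folds = 37.6900.
CV-MSE = 37.6900/8 = 4.7113.

4.7113


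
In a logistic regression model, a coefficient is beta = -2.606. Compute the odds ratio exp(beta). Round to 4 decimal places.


exp(-2.606) = 0.0738.
So the odds ratio is 0.0738.

0.0738


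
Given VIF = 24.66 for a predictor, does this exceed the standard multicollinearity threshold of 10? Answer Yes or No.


The threshold is 10.
VIF = 24.66 is >= 10.
Multicollinearity indication: Yes.

Yes


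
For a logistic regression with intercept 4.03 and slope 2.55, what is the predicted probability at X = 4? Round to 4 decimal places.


z = 4.03 + 2.55 * 4 = 14.2300.
Sigmoid: P = 1 / (1 + exp(-14.2300)) = 1.0000.

1.0000


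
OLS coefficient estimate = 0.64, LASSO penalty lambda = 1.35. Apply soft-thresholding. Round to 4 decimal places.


Check: |0.64| = 0.64 vs lambda = 1.35.
Since |beta| <= lambda, the coefficient is set to 0.
Soft-thresholded coefficient = 0.0000.

0.0000


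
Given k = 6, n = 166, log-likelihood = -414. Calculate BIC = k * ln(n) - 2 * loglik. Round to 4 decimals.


ln(166) = 5.111988.
k * ln(n) = 6 * 5.111988 = 30.671928.
-2L = 828.
BIC = 30.671928 + 828 = 858.671928, which rounds to 858.6719.

858.6719


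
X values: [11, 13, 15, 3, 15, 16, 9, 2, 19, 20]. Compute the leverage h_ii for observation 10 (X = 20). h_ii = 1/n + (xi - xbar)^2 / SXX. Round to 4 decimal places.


n = 10, xbar = 12.3000.
SXX = sum((xi - xbar)^2) = 338.1000.
h = 1/10 + (20 - 12.3000)^2 / 338.1000 = 0.2754.

0.2754


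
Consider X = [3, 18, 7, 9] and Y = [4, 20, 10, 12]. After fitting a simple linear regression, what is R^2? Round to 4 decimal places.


The fitted line is Y = 1.9627 + 1.0311*X.
SSres = 2.6335, SStot = 131.0000.
R^2 = 1 - SSres/SStot = 0.9799.

0.9799


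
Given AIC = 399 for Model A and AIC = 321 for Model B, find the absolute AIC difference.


Compute |399 - 321| = 78.
Model B has the smaller AIC.

78


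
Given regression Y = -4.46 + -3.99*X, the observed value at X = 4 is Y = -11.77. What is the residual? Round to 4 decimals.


Compute yhat = -4.46 + (-3.99)(4) = -20.4200.
Residual = actual - predicted = -11.77 - -20.4200 = 8.6500.

8.6500


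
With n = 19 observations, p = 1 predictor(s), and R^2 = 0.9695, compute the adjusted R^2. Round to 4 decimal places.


Using the formula:
(1 - 0.9695) = 0.0305.
Multiply by 18/17: 0.0305 * 18 = 0.5490, then 0.5490 / 17 = 0.0323.
Adj R^2 = 1 - 0.0323 = 0.9677.

0.9677


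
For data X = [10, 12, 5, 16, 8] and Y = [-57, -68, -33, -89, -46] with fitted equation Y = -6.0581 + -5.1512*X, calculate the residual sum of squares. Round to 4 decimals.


For each point, residual = actual - predicted.
Residuals: [0.5701, -0.1275, -1.1859, -0.5227, 1.2677].
Sum of squared residuals = 3.6279.

3.6279


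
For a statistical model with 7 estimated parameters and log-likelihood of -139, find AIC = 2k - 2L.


Compute:
2k = 2*7 = 14.
-2*loglik = -2*(-139) = 278.
AIC = 14 + 278 = 292.

292


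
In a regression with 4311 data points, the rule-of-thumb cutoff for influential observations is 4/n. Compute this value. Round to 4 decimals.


Using the rule of thumb:
Threshold = 4 / 4311 = 0.0009.

0.0009


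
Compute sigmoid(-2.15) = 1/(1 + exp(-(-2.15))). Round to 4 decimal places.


Compute exp(2.1500) = 8.5849.
Sigmoid = 1 / (1 + 8.5849) = 1 / 9.5849 = 0.1043.

0.1043


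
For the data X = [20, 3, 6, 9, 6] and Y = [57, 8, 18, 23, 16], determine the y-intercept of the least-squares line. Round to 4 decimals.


Compute b1 = 2.8684 from the OLS formula.
With xbar = 8.8000 and ybar = 24.4000, the intercept is:
b0 = 24.4000 - 2.8684 * 8.8000 = -0.8421.

-0.8421


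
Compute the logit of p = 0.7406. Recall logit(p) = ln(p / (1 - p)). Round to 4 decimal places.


Compute the odds: 0.7406/0.2594 = 2.8551.
Take the natural log: ln(2.8551) = 1.0491.

1.0491


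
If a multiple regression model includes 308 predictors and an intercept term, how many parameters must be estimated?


Total coefficients = number of predictors + 1 (for the intercept).
= 308 + 1 = 309.

309


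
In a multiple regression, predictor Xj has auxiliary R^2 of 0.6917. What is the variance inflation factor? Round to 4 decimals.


Denominator: 1 - 0.6917 = 0.3083.
VIF = 1 / 0.3083 = 3.2436.

3.2436


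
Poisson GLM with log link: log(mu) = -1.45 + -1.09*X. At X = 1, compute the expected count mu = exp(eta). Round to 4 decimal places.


Compute eta = -1.45 + -1.09 * 1 = -2.5400.
Apply inverse link: mu = e^-2.5400 = 0.0789.

0.0789


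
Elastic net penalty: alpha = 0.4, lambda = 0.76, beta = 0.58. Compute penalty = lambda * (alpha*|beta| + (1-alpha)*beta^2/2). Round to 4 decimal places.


L1 component = 0.4 * |0.58| = 0.2320.
L2 component = 0.6 * 0.58^2 / 2 = 0.1009.
Penalty = 0.76 * (0.2320 + 0.1009) = 0.76 * 0.3329 = 0.2530.

0.2530


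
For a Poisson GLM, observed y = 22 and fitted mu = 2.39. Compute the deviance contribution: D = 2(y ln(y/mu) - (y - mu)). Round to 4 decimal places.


Compute y*ln(y/mu) = 22*ln(22/2.39) = 22*2.219749 = 48.834478.
y - mu = 19.61.
D = 2*(48.834478 - (19.61)) = 58.448956, which rounds to 58.4490.

58.4490


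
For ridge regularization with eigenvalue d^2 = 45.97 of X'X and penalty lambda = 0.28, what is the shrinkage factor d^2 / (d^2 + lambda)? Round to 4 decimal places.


Denominator = d^2 + lambda = 45.97 + 0.28 = 46.2500.
Shrinkage = 45.97 / 46.2500 = 0.9939.

0.9939


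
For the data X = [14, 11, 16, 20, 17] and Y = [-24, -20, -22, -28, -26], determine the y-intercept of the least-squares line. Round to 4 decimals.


Compute b1 = -0.8407 from the OLS formula.
With xbar = 15.6000 and ybar = -24.0000, the intercept is:
b0 = -24.0000 - -0.8407 * 15.6000 = -10.8850.

-10.8850


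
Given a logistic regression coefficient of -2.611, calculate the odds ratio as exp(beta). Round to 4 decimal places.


exp(-2.611) = 0.0735.
So the odds ratio is 0.0735.

0.0735


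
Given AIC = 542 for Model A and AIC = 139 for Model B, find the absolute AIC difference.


|AIC_A - AIC_B| = |542 - 139| = 403.
Model B is preferred (lower AIC).

403


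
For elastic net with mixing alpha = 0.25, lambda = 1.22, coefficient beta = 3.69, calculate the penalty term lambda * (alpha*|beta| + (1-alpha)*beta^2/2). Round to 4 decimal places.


Compute:
L1 = 0.25 * 3.69 = 0.9225.
L2 = 0.75 * 3.69^2 / 2 = 5.1060.
Penalty = 1.22 * (0.9225 + 5.1060) = 7.3548.

7.3548


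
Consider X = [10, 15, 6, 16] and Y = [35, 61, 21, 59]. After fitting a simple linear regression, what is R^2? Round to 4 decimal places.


The fitted line is Y = -4.4517 + 4.1236*X.
SSres = 23.0116, SStot = 1124.0000.
R^2 = 1 - SSres/SStot = 0.9795.

0.9795


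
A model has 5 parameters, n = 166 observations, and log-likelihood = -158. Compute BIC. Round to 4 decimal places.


Compute k*ln(n) = 5*ln(166) = 5*5.111988 = 25.559940.
Then -2*loglik = 316.
BIC = 25.559940 + 316 = 341.559940, which rounds to 341.5599.

341.5599


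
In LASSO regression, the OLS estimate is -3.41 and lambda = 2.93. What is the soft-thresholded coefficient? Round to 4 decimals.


|beta_OLS| = 3.41.
lambda = 2.93.
Since |beta| > lambda, coefficient = sign(beta)*(|beta| - lambda) = -0.4800.
Result = -0.4800.

-0.4800


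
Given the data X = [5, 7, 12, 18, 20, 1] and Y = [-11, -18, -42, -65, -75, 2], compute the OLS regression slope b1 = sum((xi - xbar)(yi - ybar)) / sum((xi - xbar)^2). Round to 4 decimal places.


First compute the means: xbar = 10.5000, ybar = -34.8333.
Then S_xx = sum((xi - xbar)^2) = 281.5000.
S_xy = sum((xi - xbar)(yi - ybar)) = -1158.5000.
b1 = S_xy / S_xx = -1158.5000 / 281.5000 = -4.1155.

-4.1155


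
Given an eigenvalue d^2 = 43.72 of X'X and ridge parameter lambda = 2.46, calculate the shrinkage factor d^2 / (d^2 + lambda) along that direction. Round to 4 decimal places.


Compute the denominator: 43.72 + 2.46 = 46.1800.
Shrinkage factor = 43.72 / 46.1800 = 0.9467.

0.9467


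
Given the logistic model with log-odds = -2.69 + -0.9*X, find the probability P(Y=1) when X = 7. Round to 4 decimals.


z = -2.69 + -0.9 * 7 = -8.9900.
Sigmoid: P = 1 / (1 + exp(8.9900)) = 0.0001.

0.0001


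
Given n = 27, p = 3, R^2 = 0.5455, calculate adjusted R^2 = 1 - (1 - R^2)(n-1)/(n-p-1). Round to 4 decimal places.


Adjusted R^2 = 1 - (1 - R^2) * (n-1)/(n-p-1).
(1 - R^2) = 0.4545.
(n-1)/(n-p-1) = 26/23.
(1 - R^2) * (n-1) = 0.4545 * 26 = 11.8170.
Divide by (n-p-1): 11.8170 / 23 = 0.5138.
Adj R^2 = 1 - 0.5138 = 0.4862.

0.4862


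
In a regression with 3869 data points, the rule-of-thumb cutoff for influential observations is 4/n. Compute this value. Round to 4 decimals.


Using the rule of thumb:
Threshold = 4 / 3869 = 0.0010.

0.0010


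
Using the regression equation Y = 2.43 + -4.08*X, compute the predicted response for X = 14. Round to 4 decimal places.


Predicted value:
Y = 2.43 + (-4.08)(14) = 2.43 + -57.1200 = -54.6900.

-54.6900


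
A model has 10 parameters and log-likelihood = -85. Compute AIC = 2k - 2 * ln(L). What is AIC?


Compute:
2k = 2*10 = 20.
-2*loglik = -2*(-85) = 170.
AIC = 20 + 170 = 190.

190


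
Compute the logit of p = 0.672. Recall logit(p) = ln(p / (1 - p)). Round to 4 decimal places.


1 - p = 0.328.
p/(1-p) = 2.0488.
logit = ln(2.0488) = 0.7172.

0.7172


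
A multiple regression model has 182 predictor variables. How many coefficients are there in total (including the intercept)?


Total coefficients = number of predictors + 1 (for the intercept).
= 182 + 1 = 183.

183


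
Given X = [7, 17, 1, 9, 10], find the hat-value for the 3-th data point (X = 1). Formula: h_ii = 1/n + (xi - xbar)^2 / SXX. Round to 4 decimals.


Compute xbar = 8.8000 with n = 5 observations.
SXX = 132.8000.
Leverage = 1/5 + (1 - 8.8000)^2/132.8000 = 0.6581.

0.6581


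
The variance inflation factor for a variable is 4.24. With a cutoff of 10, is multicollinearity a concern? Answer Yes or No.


Compare VIF = 4.24 to the threshold of 10.
4.24 < 10, so the answer is No.

No


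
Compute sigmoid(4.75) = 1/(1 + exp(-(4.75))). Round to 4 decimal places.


Compute exp(-4.7500) = 0.0087.
Sigmoid = 1 / (1 + 0.0087) = 1 / 1.0087 = 0.9914.

0.9914


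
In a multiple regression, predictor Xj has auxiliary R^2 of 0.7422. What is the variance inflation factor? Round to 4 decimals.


Denominator: 1 - 0.7422 = 0.2578.
VIF = 1 / 0.2578 = 3.8790.

3.8790


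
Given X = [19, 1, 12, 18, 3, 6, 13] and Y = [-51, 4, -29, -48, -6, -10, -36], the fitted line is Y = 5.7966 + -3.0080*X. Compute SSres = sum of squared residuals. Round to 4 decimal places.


Predicted values from Y = 5.7966 + -3.0080*X.
Residuals: [0.3554, 1.2114, 1.2994, 0.3474, -2.7726, 2.2514, -2.6926].
SSres = 23.4091.

23.4091


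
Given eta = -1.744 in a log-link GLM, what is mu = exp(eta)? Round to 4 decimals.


The inverse log link gives:
mu = exp(-1.744) = 0.1748.

0.1748


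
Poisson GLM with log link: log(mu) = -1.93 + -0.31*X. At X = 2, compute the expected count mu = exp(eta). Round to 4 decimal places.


Linear predictor: eta = -1.93 + (-0.31)(2) = -2.5500.
Expected count: mu = exp(-2.5500) = 0.0781.

0.0781


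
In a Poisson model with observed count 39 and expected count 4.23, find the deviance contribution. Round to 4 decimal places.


y/mu = 39/4.23 = 9.219858 (approx.), and ln(39/4.23) = 2.221360.
y * ln(y/mu) = 39 * 2.221360 = 86.633040.
y - mu = 34.77.
D = 2 * (86.633040 - 34.77) = 103.726080, which rounds to 103.7261.

103.7261


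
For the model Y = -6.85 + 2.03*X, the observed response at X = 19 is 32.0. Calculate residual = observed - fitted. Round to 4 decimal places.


Predicted = -6.85 + 2.03 * 19 = 31.7200.
Residual = 32.0 - 31.7200 = 0.2800.

0.2800


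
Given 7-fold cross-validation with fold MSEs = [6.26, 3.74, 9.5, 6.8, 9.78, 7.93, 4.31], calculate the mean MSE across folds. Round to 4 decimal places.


Total MSE across folds = 48.3200.
CV-MSE = 48.3200/7 = 6.9029.

6.9029


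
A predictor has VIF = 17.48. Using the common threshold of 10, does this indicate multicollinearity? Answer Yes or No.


The threshold is 10.
VIF = 17.48 is >= 10.
Multicollinearity indication: Yes.

Yes


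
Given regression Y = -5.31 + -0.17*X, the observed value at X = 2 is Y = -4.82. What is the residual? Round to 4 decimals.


Fitted value at X = 2 is yhat = -5.31 + -0.17*2 = -5.6500.
Residual = -4.82 - -5.6500 = 0.8300.

0.8300


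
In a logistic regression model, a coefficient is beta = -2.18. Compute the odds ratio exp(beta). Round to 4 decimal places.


exp(-2.18) = 0.1130.
So the odds ratio is 0.1130.

0.1130


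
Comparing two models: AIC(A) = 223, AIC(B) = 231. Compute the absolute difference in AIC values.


|AIC_A - AIC_B| = |223 - 231| = 8.
Model A is preferred (lower AIC).

8


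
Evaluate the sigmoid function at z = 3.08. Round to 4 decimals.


Compute exp(-3.0800) = 0.0460.
Sigmoid = 1 / (1 + 0.0460) = 1 / 1.0460 = 0.9561.

0.9561


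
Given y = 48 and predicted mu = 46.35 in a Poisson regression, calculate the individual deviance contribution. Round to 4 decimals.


y/mu = 48/46.35 = 1.035599 (approx.), and ln(48/46.35) = 0.034980.
y * ln(y/mu) = 48 * 0.034980 = 1.679040.
y - mu = 1.65.
D = 2 * (1.679040 - 1.65) = 0.058080, which rounds to 0.0581.

0.0581


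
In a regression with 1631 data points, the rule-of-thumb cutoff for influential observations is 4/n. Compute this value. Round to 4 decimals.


The threshold is 4/n.
4/1631 = 0.0025.

0.0025


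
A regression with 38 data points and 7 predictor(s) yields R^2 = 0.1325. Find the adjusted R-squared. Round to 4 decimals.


Adjusted R^2 = 1 - (1 - R^2) * (n-1)/(n-p-1).
(1 - R^2) = 0.8675.
(n-1)/(n-p-1) = 37/30.
(1 - R^2) * (n-1) = 0.8675 * 37 = 32.0975.
Divide by (n-p-1): 32.0975 / 30 = 1.0699.
Adj R^2 = 1 - 1.0699 = -0.0699.

-0.0699


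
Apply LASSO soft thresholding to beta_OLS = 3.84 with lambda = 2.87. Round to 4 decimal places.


Check: |3.84| = 3.84 vs lambda = 2.87.
Since |beta| > lambda, coefficient = sign(beta)*(|beta| - lambda) = 0.9700.
Soft-thresholded coefficient = 0.9700.

0.9700


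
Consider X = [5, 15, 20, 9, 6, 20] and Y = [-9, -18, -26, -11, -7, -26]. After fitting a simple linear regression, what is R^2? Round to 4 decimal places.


Fit the OLS line: b0 = -0.7255, b1 = -1.2353.
SSres = 8.6275.
SStot = 358.8333.
R^2 = 1 - 8.6275/358.8333 = 0.9760.

0.9760


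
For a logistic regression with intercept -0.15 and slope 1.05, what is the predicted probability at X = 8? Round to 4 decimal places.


z = -0.15 + 1.05 * 8 = 8.2500.
Sigmoid: P = 1 / (1 + exp(-8.2500)) = 0.9997.

0.9997


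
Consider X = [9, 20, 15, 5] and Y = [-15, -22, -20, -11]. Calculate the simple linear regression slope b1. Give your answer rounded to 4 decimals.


Calculate xbar = 12.2500, ybar = -17.0000.
S_xx = 130.7500, S_xy = -97.0000.
Using b1 = S_xy / S_xx = -97.0000 / 130.7500, we get b1 = -0.7419.

-0.7419


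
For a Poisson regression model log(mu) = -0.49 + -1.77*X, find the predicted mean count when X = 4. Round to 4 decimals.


Linear predictor: eta = -0.49 + (-1.77)(4) = -7.5700.
Expected count: mu = exp(-7.5700) = 0.0005.

0.0005


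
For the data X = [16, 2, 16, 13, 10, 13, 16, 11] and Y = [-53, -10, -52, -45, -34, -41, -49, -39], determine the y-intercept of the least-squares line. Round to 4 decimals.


Compute b1 = -2.9354 from the OLS formula.
With xbar = 12.1250 and ybar = -40.3750, the intercept is:
b0 = -40.3750 - -2.9354 * 12.1250 = -4.7829.

-4.7829


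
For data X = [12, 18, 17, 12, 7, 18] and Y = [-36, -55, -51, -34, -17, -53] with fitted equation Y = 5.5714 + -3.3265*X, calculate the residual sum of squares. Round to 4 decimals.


Compute predicted values, then residuals = yi - yhat_i.
Residuals: [-1.6534, -0.6944, -0.0209, 0.3466, 0.7141, 1.3056].
SSres = sum(residual^2) = 5.5510.

5.5510


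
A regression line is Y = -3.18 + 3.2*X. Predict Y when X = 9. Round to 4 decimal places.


Predicted value:
Y = -3.18 + (3.2)(9) = -3.18 + 28.8000 = 25.6200.

25.6200


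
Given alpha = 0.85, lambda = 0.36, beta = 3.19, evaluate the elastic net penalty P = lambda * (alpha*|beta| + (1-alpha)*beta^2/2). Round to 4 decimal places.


alpha * |beta| = 0.85 * 3.19 = 2.7115.
(1-alpha) * beta^2/2 = 0.15 * 10.1761/2 = 0.7632.
Total = 0.36 * (2.7115 + 0.7632) = 1.2509.

1.2509


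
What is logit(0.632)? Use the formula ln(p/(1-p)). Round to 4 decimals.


Compute the odds: 0.632/0.368 = 1.7174.
Take the natural log: ln(1.7174) = 0.5408.

0.5408


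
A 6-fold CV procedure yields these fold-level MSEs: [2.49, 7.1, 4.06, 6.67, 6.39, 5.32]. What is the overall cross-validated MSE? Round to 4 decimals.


Sum of fold MSEs = 32.0300.
Average = 32.0300 / 6 = 5.3383.

5.3383


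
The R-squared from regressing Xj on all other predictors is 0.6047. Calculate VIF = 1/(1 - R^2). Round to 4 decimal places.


Using VIF = 1/(1 - R^2_j):
1 - 0.6047 = 0.3953.
VIF = 2.5297.

2.5297


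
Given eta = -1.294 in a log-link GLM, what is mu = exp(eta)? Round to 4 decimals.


The inverse log link gives:
mu = exp(-1.294) = 0.2742.

0.2742


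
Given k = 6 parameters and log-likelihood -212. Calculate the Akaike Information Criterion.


AIC = 2*6 - 2*(-212).
= 12 + 424 = 436.

436


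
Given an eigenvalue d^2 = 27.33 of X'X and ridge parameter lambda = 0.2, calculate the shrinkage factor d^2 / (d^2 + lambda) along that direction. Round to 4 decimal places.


Compute the denominator: 27.33 + 0.2 = 27.5300.
Shrinkage factor = 27.33 / 27.5300 = 0.9927.

0.9927


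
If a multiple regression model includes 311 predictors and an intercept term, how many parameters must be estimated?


Total coefficients = number of predictors + 1 (for the intercept).
= 311 + 1 = 312.

312


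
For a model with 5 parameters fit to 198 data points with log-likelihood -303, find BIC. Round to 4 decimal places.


Compute k*ln(n) = 5*ln(198) = 5*5.288267 = 26.441335.
Then -2*loglik = 606.
BIC = 26.441335 + 606 = 632.441335, which rounds to 632.4413.

632.4413


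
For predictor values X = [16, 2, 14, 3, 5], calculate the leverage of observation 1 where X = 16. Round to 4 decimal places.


Mean of X: xbar = 8.0000.
SXX = 170.0000.
For X = 16: h = 1/5 + (16 - 8.0000)^2/170.0000 = 0.5765.

0.5765


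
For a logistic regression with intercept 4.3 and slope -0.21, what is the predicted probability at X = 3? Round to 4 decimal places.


Linear predictor: z = 4.3 + -0.21 * 3 = 3.6700.
P = 1/(1 + exp(-3.6700)) = 1/(1 + 0.0255) = 0.9752.

0.9752


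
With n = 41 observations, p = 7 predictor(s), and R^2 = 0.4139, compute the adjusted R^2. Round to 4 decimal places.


Plug in: Adj R^2 = 1 - (1 - 0.4139) * 40/33.
= 1 - 0.5861 * 40/33
= 1 - 23.4440 / 33
= 1 - 0.7104 = 0.2896.

0.2896


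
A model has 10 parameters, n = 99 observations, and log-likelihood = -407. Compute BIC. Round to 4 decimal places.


k * ln(n) = 10 * ln(99) = 10 * 4.595120 = 45.951200.
-2 * loglik = -2 * (-407) = 814.
BIC = 45.951200 + 814 = 859.951200, which rounds to 859.9512.

859.9512


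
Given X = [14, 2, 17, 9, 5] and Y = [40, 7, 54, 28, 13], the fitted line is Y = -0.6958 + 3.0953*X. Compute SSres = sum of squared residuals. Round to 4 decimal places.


For each point, residual = actual - predicted.
Residuals: [-2.6384, 1.5052, 2.0757, 0.8381, -1.7807].
Sum of squared residuals = 17.4086.

17.4086


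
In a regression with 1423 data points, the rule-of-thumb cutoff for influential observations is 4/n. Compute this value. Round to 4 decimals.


The threshold is 4/n.
4/1423 = 0.0028.

0.0028


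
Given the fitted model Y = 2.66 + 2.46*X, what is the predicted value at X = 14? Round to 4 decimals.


Plug X = 14 into Y = 2.66 + 2.46*X:
Y = 2.66 + 34.4400 = 37.1000.

37.1000


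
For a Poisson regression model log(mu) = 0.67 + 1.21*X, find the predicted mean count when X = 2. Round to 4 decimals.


Linear predictor: eta = 0.67 + (1.21)(2) = 3.0900.
Expected count: mu = exp(3.0900) = 21.9771.

21.9771


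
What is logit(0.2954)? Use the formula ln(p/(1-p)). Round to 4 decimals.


Compute the odds: 0.2954/0.7046 = 0.4192.
Take the natural log: ln(0.4192) = -0.8693.

-0.8693


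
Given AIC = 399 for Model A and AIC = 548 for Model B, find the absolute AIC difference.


Absolute difference = |399 - 548| = 149.
The model with lower AIC (A) is preferred.

149


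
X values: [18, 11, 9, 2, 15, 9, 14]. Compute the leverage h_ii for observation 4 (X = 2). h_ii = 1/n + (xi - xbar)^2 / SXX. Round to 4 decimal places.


Compute xbar = 11.1429 with n = 7 observations.
SXX = 162.8571.
Leverage = 1/7 + (2 - 11.1429)^2/162.8571 = 0.6561.

0.6561


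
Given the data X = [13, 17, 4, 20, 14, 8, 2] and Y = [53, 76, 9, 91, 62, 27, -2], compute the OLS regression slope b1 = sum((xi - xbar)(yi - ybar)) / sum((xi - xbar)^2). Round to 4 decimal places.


First compute the means: xbar = 11.1429, ybar = 45.1429.
Then S_xx = sum((xi - xbar)^2) = 268.8571.
S_xy = sum((xi - xbar)(yi - ybar)) = 1395.8571.
b1 = S_xy / S_xx = 1395.8571 / 268.8571 = 5.1918.

5.1918


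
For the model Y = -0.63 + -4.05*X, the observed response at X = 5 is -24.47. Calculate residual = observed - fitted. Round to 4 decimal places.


Fitted value at X = 5 is yhat = -0.63 + -4.05*5 = -20.8800.
Residual = -24.47 - -20.8800 = -3.5900.

-3.5900


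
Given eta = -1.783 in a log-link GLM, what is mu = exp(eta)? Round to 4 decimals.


The inverse log link gives:
mu = exp(-1.783) = 0.1681.

0.1681


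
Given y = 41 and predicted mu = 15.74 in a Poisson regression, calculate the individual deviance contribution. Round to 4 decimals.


Compute y*ln(y/mu) = 41*ln(41/15.74) = 41*0.957367 = 39.252047.
y - mu = 25.26.
D = 2*(39.252047 - (25.26)) = 27.984094, which rounds to 27.9841.

27.9841


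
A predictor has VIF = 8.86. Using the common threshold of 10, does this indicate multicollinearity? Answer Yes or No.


Compare VIF = 8.86 to the threshold of 10.
8.86 < 10, so the answer is No.

No


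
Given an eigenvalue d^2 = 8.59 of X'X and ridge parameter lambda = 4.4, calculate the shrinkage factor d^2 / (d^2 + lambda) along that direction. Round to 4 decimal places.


Denominator = d^2 + lambda = 8.59 + 4.4 = 12.9900.
Shrinkage = 8.59 / 12.9900 = 0.6613.

0.6613


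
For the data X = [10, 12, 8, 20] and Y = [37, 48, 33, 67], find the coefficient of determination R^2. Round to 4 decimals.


Fit the OLS line: b0 = 10.4819, b1 = 2.8614.
SSres = 15.1566.
SStot = 694.7500.
R^2 = 1 - 15.1566/694.7500 = 0.9782.

0.9782


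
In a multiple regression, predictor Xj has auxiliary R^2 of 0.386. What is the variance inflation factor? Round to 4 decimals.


Denominator: 1 - 0.386 = 0.614.
VIF = 1 / 0.614 = 1.6287.

1.6287


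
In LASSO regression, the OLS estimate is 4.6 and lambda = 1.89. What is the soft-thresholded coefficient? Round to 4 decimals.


Check: |4.6| = 4.6 vs lambda = 1.89.
Since |beta| > lambda, coefficient = sign(beta)*(|beta| - lambda) = 2.7100.
Soft-thresholded coefficient = 2.7100.

2.7100


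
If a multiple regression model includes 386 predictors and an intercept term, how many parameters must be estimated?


Including the intercept, the model has 386 predictor coefficients + 1 intercept.
Total = 387.

387


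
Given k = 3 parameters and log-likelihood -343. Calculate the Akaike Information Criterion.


AIC = 2*3 - 2*(-343).
= 6 + 686 = 692.

692


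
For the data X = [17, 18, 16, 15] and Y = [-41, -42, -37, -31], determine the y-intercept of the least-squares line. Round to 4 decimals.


First find the slope: b1 = -3.7000.
Means: xbar = 16.5000, ybar = -37.7500.
b0 = ybar - b1 * xbar = -37.7500 - -3.7000 * 16.5000 = 23.3000.

23.3000


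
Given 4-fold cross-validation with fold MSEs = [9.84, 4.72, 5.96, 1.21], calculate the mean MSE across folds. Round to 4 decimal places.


Add all fold MSEs: 21.7300.
Divide by k = 4: 21.7300/4 = 5.4325.

5.4325


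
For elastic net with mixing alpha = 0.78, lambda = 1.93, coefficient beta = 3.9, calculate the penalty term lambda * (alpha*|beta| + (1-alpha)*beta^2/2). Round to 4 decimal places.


Compute:
L1 = 0.78 * 3.9 = 3.0420.
L2 = 0.22 * 3.9^2 / 2 = 1.6731.
Penalty = 1.93 * (3.0420 + 1.6731) = 9.1001.

9.1001


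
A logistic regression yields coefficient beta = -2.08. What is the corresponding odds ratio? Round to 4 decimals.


The odds ratio is computed as:
OR = e^(-2.08) = 0.1249.

0.1249


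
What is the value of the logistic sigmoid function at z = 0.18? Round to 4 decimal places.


First, exp(-0.1800) = 0.8353.
Then sigma(z) = 1/(1 + 0.8353) = 0.5449.

0.5449


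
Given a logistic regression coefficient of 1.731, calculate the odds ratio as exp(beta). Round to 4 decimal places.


exp(1.731) = 5.6463.
So the odds ratio is 5.6463.

5.6463


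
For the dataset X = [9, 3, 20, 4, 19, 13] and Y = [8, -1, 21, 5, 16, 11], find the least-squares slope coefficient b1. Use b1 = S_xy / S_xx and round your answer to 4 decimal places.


First compute the means: xbar = 11.3333, ybar = 10.0000.
Then S_xx = sum((xi - xbar)^2) = 265.3333.
S_xy = sum((xi - xbar)(yi - ybar)) = 276.0000.
b1 = S_xy / S_xx = 276.0000 / 265.3333 = 1.0402.

1.0402


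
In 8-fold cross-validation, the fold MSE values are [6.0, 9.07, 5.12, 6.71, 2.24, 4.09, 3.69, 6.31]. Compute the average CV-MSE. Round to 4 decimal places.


Total MSE across folds = 43.2300.
CV-MSE = 43.2300/8 = 5.4038.

5.4038


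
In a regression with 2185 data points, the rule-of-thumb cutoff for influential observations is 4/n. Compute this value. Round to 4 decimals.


The threshold is 4/n.
4/2185 = 0.0018.

0.0018


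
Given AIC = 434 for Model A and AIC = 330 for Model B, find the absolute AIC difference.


|AIC_A - AIC_B| = |434 - 330| = 104.
Model B is preferred (lower AIC).

104


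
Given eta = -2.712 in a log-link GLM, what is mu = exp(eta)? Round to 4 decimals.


mu = exp(eta) = exp(-2.712).
= 0.0664.

0.0664


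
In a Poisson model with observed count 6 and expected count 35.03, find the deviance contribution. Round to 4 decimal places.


Compute y*ln(y/mu) = 6*ln(6/35.03) = 6*-1.764445 = -10.586670.
y - mu = -29.03.
D = 2*(-10.586670 - (-29.03)) = 36.886660, which rounds to 36.8867.

36.8867


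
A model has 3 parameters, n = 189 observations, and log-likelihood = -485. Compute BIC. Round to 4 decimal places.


k * ln(n) = 3 * ln(189) = 3 * 5.241747 = 15.725241.
-2 * loglik = -2 * (-485) = 970.
BIC = 15.725241 + 970 = 985.725241, which rounds to 985.7252.

985.7252


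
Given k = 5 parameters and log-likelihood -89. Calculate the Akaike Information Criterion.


Compute:
2k = 2*5 = 10.
-2*loglik = -2*(-89) = 178.
AIC = 10 + 178 = 188.

188


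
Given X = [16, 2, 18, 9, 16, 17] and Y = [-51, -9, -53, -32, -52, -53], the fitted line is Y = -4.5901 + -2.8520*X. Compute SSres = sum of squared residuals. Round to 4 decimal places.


Predicted values from Y = -4.5901 + -2.8520*X.
Residuals: [-0.7779, 1.2941, 2.9261, -1.7419, -1.7779, 0.0741].
SSres = 17.0425.

17.0425


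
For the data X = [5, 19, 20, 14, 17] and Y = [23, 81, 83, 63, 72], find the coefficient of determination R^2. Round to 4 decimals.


After computing the OLS fit (b0=3.7836, b1=4.0411):
SSres = 10.9534, SStot = 2395.2000.
R^2 = 1 - 10.9534/2395.2000 = 0.9954.

0.9954
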